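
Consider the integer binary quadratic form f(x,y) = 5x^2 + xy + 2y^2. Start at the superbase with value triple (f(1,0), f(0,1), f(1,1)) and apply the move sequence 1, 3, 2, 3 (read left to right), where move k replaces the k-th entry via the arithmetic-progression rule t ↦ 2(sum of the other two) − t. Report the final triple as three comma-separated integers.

start (5,2,8) = (f(1,0),f(0,1),f(1,1))
replace slot 1: 2·(2+8) − 5 = 15 → (15,2,8)
replace slot 3: 2·(15+2) − 8 = 26 → (15,2,26)
replace slot 2: 2·(15+26) − 2 = 80 → (15,80,26)
replace slot 3: 2·(15+80) − 26 = 164 → (15,80,164)

15,80,164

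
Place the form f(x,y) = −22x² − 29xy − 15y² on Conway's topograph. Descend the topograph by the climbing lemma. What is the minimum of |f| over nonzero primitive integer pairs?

translate: b→-15 (≡29 mod 44), so (22,29,15)→(22,-15,8)
flip: (22,-15,8)→(8,15,22)
translate: b→-1 (≡15 mod 16), so (8,15,22)→(8,-1,15)
reduced (well bottom): (8,-1,15) with a≤c, −a<b≤a
well minimum |f| = |-8| = 8 (negative-definite)

8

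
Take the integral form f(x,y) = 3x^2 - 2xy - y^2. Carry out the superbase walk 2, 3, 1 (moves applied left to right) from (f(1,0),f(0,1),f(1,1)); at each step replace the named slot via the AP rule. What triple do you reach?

start (3,-1,0) = (f(1,0),f(0,1),f(1,1))
replace slot 2: 2·(3+0) − (-1) = 7 → (3,7,0)
replace slot 3: 2·(3+7) − 0 = 20 → (3,7,20)
replace slot 1: 2·(7+20) − 3 = 51 → (51,7,20)

51,7,20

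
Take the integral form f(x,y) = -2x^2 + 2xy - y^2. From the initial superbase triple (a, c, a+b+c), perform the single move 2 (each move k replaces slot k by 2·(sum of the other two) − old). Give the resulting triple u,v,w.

start (-2,-1,-1) = (f(1,0),f(0,1),f(1,1))
replace slot 2: 2·((-2)+(-1)) − (-1) = -5 → (-2,-5,-1)

-2,-5,-1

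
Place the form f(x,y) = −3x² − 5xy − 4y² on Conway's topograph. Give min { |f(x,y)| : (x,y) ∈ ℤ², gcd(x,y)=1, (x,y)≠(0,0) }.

translate: b→-1 (≡5 mod 6), so (3,5,4)→(3,-1,2)
flip: (3,-1,2)→(2,1,3)
reduced (well bottom): (2,1,3) with a≤c, −a<b≤a
well minimum |f| = |-2| = 2 (negative-definite)

2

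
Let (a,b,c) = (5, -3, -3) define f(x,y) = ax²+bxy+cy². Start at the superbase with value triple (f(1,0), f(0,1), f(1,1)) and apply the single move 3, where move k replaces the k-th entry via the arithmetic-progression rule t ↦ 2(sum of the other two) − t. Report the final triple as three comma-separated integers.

start (5,-3,-1) = (f(1,0),f(0,1),f(1,1))
replace slot 3: 2·(5+(-3)) − (-1) = 5 → (5,-3,5)

5,-3,5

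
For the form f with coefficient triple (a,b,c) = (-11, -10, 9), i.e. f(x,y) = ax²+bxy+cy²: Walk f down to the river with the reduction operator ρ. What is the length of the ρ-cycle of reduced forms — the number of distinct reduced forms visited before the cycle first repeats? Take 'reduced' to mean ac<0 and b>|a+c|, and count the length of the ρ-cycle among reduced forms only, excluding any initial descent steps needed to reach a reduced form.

D = 496, ⌊√D⌋ = 22
descent: ρ → (9,10,-11)  [lands on river]
river: ρ → (-11,12,8)
river: ρ → (8,20,-3)
river: ρ → (-3,22,1)
river: ρ → (1,22,-3)
river: ρ → (-3,20,8)
river: ρ → (8,12,-11)
river: ρ → (-11,10,9)
river: ρ → (9,8,-12)
river: ρ → (-12,16,5)
river: ρ → (5,14,-15)
river: ρ → (-15,16,4)
river: ρ → (4,16,-15)
river: ρ → (-15,14,5)
river: ρ → (5,16,-12)
river: ρ → (-12,8,9)
ρ-cycle length = 16 (tail of 1 descent step not counted)

16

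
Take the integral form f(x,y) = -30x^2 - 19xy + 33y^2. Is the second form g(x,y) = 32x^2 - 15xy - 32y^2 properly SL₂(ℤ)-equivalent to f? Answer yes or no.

D₁ = 4321, D₂ = 4321
river cycle of f (length 14): (33, 19, -30), (-30, 41, 22), (22, 47, -24), (-24, 49, 20), (20, 31, -42), (-42, 53, 9), (9, 55, -36), (-36, 17, 28), (28, 39, -25), (-25, 61, 6), … (4 more)
river cycle of g (length 14): (-32, 15, 32), (32, 49, -15), (-15, 41, 44), (44, 47, -12), (-12, 49, 40), (40, 31, -21), (-21, 53, 18), (18, 55, -18), (-18, 53, 21), (21, 31, -40), … (4 more)
cycles differ ⇒ inequivalent

no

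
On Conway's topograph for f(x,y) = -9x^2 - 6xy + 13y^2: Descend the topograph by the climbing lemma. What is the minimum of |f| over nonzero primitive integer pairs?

descent: ρ → (13,6,-9)  [lands on river]
river: ρ → (-9,12,10)
river: ρ → (10,8,-11)
river: ρ → (-11,14,7)
river: ρ → (7,14,-11)
river: ρ → (-11,8,10)
river: ρ → (10,12,-9)
river: ρ → (-9,6,13)
river: ρ → (13,20,-2)
river: ρ → (-2,20,13)
closes: descent 1, river 10
min |a| on river = 2

2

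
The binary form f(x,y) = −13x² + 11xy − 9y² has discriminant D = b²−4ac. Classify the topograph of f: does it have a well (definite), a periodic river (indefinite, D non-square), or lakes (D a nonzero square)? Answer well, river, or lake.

D = b²−4ac = 11² − 4·(-13)·(-9) = -347
D < 0 ⇒ definite ⇒ every region one sign ⇒ single well

well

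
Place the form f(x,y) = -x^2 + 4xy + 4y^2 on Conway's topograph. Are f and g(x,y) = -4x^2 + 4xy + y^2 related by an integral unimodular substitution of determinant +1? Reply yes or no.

D₁ = 32, D₂ = 32
river cycle of f (length 2): (4, 4, -1), (-1, 4, 4)
river cycle of g (length 2): (1, 4, -4), (-4, 4, 1)
cycles differ ⇒ inequivalent

no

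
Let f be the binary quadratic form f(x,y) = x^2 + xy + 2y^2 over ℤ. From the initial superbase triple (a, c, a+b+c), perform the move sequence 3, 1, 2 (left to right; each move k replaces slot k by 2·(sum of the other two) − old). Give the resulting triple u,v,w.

start (1,2,4) = (f(1,0),f(0,1),f(1,1))
replace slot 3: 2·(1+2) − 4 = 2 → (1,2,2)
replace slot 1: 2·(2+2) − 1 = 7 → (7,2,2)
replace slot 2: 2·(7+2) − 2 = 16 → (7,16,2)

7,16,2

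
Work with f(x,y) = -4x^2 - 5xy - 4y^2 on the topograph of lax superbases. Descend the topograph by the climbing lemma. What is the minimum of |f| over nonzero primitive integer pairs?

translate: b→-3 (≡5 mod 8), so (4,5,4)→(4,-3,3)
flip: (4,-3,3)→(3,3,4)
reduced (well bottom): (3,3,4) with a≤c, −a<b≤a
well minimum |f| = |-3| = 3 (negative-definite)

3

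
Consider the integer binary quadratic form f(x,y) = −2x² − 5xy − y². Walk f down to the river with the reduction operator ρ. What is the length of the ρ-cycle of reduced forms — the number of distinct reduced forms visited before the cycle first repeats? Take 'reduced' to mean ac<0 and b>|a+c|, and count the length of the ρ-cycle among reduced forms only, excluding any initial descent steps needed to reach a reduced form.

D = 17, ⌊√D⌋ = 4
descent: ρ → (-1,3,2)  [lands on river]
river: ρ → (2,1,-2)
river: ρ → (-2,3,1)
river: ρ → (1,3,-2)
river: ρ → (-2,1,2)
river: ρ → (2,3,-1)
ρ-cycle length = 6 (tail of 1 descent step not counted)

6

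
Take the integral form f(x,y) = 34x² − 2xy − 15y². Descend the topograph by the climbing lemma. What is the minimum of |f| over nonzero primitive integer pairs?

descent: ρ → (-15,32,17)  [lands on river]
river: ρ → (17,36,-11)
river: ρ → (-11,30,26)
river: ρ → (26,22,-15)
river: ρ → (-15,38,10)
river: ρ → (10,42,-7)
river: ρ → (-7,42,10)
river: ρ → (10,38,-15)
river: ρ → (-15,22,26)
river: ρ → (26,30,-11)
river: ρ → (-11,36,17)
river: ρ → (17,32,-15)
river: ρ → (-15,28,21)
river: ρ → (21,14,-22)
river: ρ → (-22,30,13)
river: ρ → (13,22,-30)
river: ρ → (-30,38,5)
river: ρ → (5,42,-14)
river: ρ → (-14,42,5)
river: ρ → (5,38,-30)
river: ρ → (-30,22,13)
river: ρ → (13,30,-22)
river: ρ → (-22,14,21)
river: ρ → (21,28,-15)
closes: descent 1, river 24
min |a| on river = 5

5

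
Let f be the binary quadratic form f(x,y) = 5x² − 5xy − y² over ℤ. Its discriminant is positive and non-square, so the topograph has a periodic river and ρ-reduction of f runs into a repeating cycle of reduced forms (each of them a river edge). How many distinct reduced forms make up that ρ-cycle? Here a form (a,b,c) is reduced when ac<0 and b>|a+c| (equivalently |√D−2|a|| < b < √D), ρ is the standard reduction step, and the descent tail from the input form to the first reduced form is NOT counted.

D = 45, ⌊√D⌋ = 6
descent: ρ → (-1,5,5)  [lands on river]
river: ρ → (5,5,-1)
ρ-cycle length = 2 (tail of 1 descent step not counted)

2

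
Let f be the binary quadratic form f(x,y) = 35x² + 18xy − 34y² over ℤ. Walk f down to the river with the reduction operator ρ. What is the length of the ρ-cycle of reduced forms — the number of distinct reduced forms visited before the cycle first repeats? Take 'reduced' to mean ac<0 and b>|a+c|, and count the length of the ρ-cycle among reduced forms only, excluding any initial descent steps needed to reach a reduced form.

D = 5084, ⌊√D⌋ = 71
river: ρ → (-34,50,19)
river: ρ → (19,64,-13)
river: ρ → (-13,66,14)
river: ρ → (14,46,-53)
river: ρ → (-53,60,7)
river: ρ → (7,66,-26)
river: ρ → (-26,38,35)
river: ρ → (35,32,-29)
river: ρ → (-29,26,38)
river: ρ → (38,50,-17)
river: ρ → (-17,52,35)
river: ρ → (35,18,-34)
ρ-cycle length = 12 (tail of 0 descent steps not counted)

12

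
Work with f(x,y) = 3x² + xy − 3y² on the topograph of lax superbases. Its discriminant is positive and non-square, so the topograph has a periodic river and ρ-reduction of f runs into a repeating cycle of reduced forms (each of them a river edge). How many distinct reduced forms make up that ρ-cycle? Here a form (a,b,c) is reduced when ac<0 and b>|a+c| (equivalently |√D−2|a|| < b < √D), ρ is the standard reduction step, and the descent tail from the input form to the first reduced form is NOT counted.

D = 37, ⌊√D⌋ = 6
river: ρ → (-3,5,1)
river: ρ → (1,5,-3)
river: ρ → (-3,1,3)
river: ρ → (3,5,-1)
river: ρ → (-1,5,3)
river: ρ → (3,1,-3)
ρ-cycle length = 6 (tail of 0 descent steps not counted)

6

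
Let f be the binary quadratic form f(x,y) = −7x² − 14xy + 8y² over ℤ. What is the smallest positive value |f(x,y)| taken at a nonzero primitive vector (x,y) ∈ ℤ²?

descent: ρ → (8,14,-7)  [lands on river]
river: ρ → (-7,14,8)
river: ρ → (8,18,-3)
river: ρ → (-3,18,8)
closes: descent 1, river 4
min |a| on river = 3

3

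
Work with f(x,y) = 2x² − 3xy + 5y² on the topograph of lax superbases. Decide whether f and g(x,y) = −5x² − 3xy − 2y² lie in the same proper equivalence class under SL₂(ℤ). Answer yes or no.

D₁ = -31, D₂ = -31
f: translate: b→1 (≡-3 mod 4), so (2,-3,5)→(2,1,4)
f: reduced (well bottom): (2,1,4) with a≤c, −a<b≤a
g is negative-definite; reduce −g:
−g: flip: (5,3,2)→(2,-3,5)
−g: translate: b→1 (≡-3 mod 4), so (2,-3,5)→(2,1,4)
−g: reduced (well bottom): (2,1,4) with a≤c, −a<b≤a
flip sign back: reduced form of g is (-2,-1,-4)
reduced forms (2, 1, 4) vs (-2, -1, -4) ⇒ inequivalent

no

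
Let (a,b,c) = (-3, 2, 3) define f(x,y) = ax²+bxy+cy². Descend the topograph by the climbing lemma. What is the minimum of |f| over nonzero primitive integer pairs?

river: ρ → (3,4,-2)
river: ρ → (-2,4,3)
river: ρ → (3,2,-3)
river: ρ → (-3,4,2)
river: ρ → (2,4,-3)
river: ρ → (-3,2,3)
closes: descent 0, river 6
min |a| on river = 2

2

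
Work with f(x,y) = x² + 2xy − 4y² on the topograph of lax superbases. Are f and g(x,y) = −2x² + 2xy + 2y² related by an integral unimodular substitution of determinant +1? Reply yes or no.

D₁ = 20, D₂ = 20
river cycle of f (length 2): (1, 4, -1), (-1, 4, 1)
river cycle of g (length 2): (2, 2, -2), (-2, 2, 2)
cycles differ ⇒ inequivalent

no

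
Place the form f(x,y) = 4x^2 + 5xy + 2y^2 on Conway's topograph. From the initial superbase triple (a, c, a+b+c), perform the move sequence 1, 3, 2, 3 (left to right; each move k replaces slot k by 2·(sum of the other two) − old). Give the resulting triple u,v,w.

start (4,2,11) = (f(1,0),f(0,1),f(1,1))
replace slot 1: 2·(2+11) − 4 = 22 → (22,2,11)
replace slot 3: 2·(22+2) − 11 = 37 → (22,2,37)
replace slot 2: 2·(22+37) − 2 = 116 → (22,116,37)
replace slot 3: 2·(22+116) − 37 = 239 → (22,116,239)

22,116,239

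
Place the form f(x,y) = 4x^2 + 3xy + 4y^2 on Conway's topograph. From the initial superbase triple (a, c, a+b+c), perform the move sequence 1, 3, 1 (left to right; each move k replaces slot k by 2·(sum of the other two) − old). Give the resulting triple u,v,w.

start (4,4,11) = (f(1,0),f(0,1),f(1,1))
replace slot 1: 2·(4+11) − 4 = 26 → (26,4,11)
replace slot 3: 2·(26+4) − 11 = 49 → (26,4,49)
replace slot 1: 2·(4+49) − 26 = 80 → (80,4,49)

80,4,49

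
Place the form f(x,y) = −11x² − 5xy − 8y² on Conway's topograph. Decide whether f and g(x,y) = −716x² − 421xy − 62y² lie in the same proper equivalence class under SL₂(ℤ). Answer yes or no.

D₁ = -327, D₂ = -327
f is negative-definite; reduce −f:
−f: flip: (11,5,8)→(8,-5,11)
−f: reduced (well bottom): (8,-5,11) with a≤c, −a<b≤a
flip sign back: reduced form of f is (-8,5,-11)
g is negative-definite; reduce −g:
−g: flip: (716,421,62)→(62,-421,716)
−g: translate: b→-49 (≡-421 mod 124), so (62,-421,716)→(62,-49,11)
−g: flip: (62,-49,11)→(11,49,62)
−g: translate: b→5 (≡49 mod 22), so (11,49,62)→(11,5,8)
−g: flip: (11,5,8)→(8,-5,11)
−g: reduced (well bottom): (8,-5,11) with a≤c, −a<b≤a
flip sign back: reduced form of g is (-8,5,-11)
reduced forms (-8, 5, -11) vs (-8, 5, -11) ⇒ equivalent

yes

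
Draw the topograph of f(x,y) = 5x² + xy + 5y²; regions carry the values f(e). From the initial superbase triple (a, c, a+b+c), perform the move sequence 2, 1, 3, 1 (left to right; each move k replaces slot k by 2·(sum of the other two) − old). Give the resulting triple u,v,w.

start (5,5,11) = (f(1,0),f(0,1),f(1,1))
replace slot 2: 2·(5+11) − 5 = 27 → (5,27,11)
replace slot 1: 2·(27+11) − 5 = 71 → (71,27,11)
replace slot 3: 2·(71+27) − 11 = 185 → (71,27,185)
replace slot 1: 2·(27+185) − 71 = 353 → (353,27,185)

353,27,185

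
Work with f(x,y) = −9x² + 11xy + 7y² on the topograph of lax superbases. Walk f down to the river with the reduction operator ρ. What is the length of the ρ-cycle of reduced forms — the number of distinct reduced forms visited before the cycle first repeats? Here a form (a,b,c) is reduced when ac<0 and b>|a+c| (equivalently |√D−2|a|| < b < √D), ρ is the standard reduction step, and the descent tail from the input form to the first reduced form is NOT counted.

D = 373, ⌊√D⌋ = 19
river: ρ → (7,17,-3)
river: ρ → (-3,19,1)
river: ρ → (1,19,-3)
river: ρ → (-3,17,7)
river: ρ → (7,11,-9)
river: ρ → (-9,7,9)
river: ρ → (9,11,-7)
river: ρ → (-7,17,3)
river: ρ → (3,19,-1)
river: ρ → (-1,19,3)
river: ρ → (3,17,-7)
river: ρ → (-7,11,9)
river: ρ → (9,7,-9)
river: ρ → (-9,11,7)
ρ-cycle length = 14 (tail of 0 descent steps not counted)

14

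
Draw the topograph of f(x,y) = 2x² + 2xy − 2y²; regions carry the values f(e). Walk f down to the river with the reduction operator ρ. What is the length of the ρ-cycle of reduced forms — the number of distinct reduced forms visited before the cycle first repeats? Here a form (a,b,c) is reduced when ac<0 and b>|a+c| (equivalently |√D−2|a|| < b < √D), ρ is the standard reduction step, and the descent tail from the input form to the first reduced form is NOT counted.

D = 20, ⌊√D⌋ = 4
river: ρ → (-2,2,2)
river: ρ → (2,2,-2)
ρ-cycle length = 2 (tail of 0 descent steps not counted)

2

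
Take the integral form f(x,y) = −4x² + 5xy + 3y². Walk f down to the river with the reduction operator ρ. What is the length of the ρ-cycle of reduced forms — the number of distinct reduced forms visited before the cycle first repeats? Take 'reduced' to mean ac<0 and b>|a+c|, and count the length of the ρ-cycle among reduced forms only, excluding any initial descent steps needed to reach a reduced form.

D = 73, ⌊√D⌋ = 8
river: ρ → (3,7,-2)
river: ρ → (-2,5,6)
river: ρ → (6,7,-1)
river: ρ → (-1,7,6)
river: ρ → (6,5,-2)
river: ρ → (-2,7,3)
river: ρ → (3,5,-4)
river: ρ → (-4,3,4)
river: ρ → (4,5,-3)
river: ρ → (-3,7,2)
river: ρ → (2,5,-6)
river: ρ → (-6,7,1)
river: ρ → (1,7,-6)
river: ρ → (-6,5,2)
river: ρ → (2,7,-3)
river: ρ → (-3,5,4)
river: ρ → (4,3,-4)
river: ρ → (-4,5,3)
ρ-cycle length = 18 (tail of 0 descent steps not counted)

18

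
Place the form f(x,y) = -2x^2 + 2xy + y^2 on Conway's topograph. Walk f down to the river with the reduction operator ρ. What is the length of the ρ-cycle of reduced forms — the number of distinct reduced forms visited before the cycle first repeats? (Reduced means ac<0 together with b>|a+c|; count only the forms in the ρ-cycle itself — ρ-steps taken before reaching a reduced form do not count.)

D = 12, ⌊√D⌋ = 3
river: ρ → (1,2,-2)
river: ρ → (-2,2,1)
ρ-cycle length = 2 (tail of 0 descent steps not counted)

2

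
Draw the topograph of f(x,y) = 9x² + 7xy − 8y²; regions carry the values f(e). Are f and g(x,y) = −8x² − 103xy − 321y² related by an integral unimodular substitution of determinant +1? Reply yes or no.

D₁ = 337, D₂ = 337
river cycle of f (length 42): (-8, 9, 8), (8, 7, -9), (-9, 11, 6), (6, 13, -7), (-7, 15, 4), (4, 17, -3), (-3, 13, 14), (14, 15, -2), (-2, 17, 6), (6, 7, -12), … (32 more)
river cycle of g (length 42): (-8, 9, 8), (8, 7, -9), (-9, 11, 6), (6, 13, -7), (-7, 15, 4), (4, 17, -3), (-3, 13, 14), (14, 15, -2), (-2, 17, 6), (6, 7, -12), … (32 more)
cycles coincide ⇒ equivalent

yes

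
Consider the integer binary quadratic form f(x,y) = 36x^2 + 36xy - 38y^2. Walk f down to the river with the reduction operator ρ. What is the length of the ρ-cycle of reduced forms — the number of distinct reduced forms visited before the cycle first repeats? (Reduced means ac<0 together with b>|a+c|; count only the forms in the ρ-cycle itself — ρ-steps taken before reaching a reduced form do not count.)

D = 6768, ⌊√D⌋ = 82
river: ρ → (-38,40,34)
river: ρ → (34,28,-44)
river: ρ → (-44,60,18)
river: ρ → (18,48,-62)
river: ρ → (-62,76,4)
river: ρ → (4,76,-62)
river: ρ → (-62,48,18)
river: ρ → (18,60,-44)
river: ρ → (-44,28,34)
river: ρ → (34,40,-38)
river: ρ → (-38,36,36)
river: ρ → (36,36,-38)
ρ-cycle length = 12 (tail of 0 descent steps not counted)

12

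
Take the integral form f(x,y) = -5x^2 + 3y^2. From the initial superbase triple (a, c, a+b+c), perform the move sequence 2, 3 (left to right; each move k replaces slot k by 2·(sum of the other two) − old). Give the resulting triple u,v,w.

start (-5,3,-2) = (f(1,0),f(0,1),f(1,1))
replace slot 2: 2·((-5)+(-2)) − 3 = -17 → (-5,-17,-2)
replace slot 3: 2·((-5)+(-17)) − (-2) = -42 → (-5,-17,-42)

-5,-17,-42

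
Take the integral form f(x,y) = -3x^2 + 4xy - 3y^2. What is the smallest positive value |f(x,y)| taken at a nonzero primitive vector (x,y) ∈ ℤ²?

translate: b→2 (≡-4 mod 6), so (3,-4,3)→(3,2,2)
flip: (3,2,2)→(2,-2,3)
translate: b→2 (≡-2 mod 4), so (2,-2,3)→(2,2,3)
reduced (well bottom): (2,2,3) with a≤c, −a<b≤a
well minimum |f| = |-2| = 2 (negative-definite)

2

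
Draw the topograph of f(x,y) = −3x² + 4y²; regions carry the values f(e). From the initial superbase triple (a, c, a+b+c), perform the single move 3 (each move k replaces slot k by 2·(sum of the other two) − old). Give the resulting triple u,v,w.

start (-3,4,1) = (f(1,0),f(0,1),f(1,1))
replace slot 3: 2·((-3)+4) − 1 = 1 → (-3,4,1)

-3,4,1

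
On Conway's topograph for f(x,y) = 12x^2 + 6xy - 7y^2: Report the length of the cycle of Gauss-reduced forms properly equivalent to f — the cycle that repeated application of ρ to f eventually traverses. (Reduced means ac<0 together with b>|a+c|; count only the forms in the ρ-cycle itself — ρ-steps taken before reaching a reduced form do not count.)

D = 372, ⌊√D⌋ = 19
river: ρ → (-7,8,11)
river: ρ → (11,14,-4)
river: ρ → (-4,18,3)
river: ρ → (3,18,-4)
river: ρ → (-4,14,11)
river: ρ → (11,8,-7)
river: ρ → (-7,6,12)
river: ρ → (12,18,-1)
river: ρ → (-1,18,12)
river: ρ → (12,6,-7)
ρ-cycle length = 10 (tail of 0 descent steps not counted)

10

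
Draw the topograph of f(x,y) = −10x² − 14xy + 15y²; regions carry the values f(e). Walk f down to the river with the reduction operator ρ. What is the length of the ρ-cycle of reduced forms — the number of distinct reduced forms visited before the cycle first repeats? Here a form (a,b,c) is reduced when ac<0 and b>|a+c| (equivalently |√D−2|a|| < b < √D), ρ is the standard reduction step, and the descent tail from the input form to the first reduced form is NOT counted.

D = 796, ⌊√D⌋ = 28
descent: ρ → (15,14,-10)  [lands on river]
river: ρ → (-10,26,3)
river: ρ → (3,28,-1)
river: ρ → (-1,28,3)
river: ρ → (3,26,-10)
river: ρ → (-10,14,15)
river: ρ → (15,16,-9)
river: ρ → (-9,20,11)
river: ρ → (11,24,-5)
river: ρ → (-5,26,6)
river: ρ → (6,22,-13)
river: ρ → (-13,4,15)
river: ρ → (15,26,-2)
river: ρ → (-2,26,15)
river: ρ → (15,4,-13)
river: ρ → (-13,22,6)
river: ρ → (6,26,-5)
river: ρ → (-5,24,11)
river: ρ → (11,20,-9)
river: ρ → (-9,16,15)
ρ-cycle length = 20 (tail of 1 descent step not counted)

20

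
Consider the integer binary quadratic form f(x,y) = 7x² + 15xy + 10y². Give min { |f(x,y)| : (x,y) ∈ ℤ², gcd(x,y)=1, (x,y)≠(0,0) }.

translate: b→1 (≡15 mod 14), so (7,15,10)→(7,1,2)
flip: (7,1,2)→(2,-1,7)
reduced (well bottom): (2,-1,7) with a≤c, −a<b≤a
well minimum = a = 2

2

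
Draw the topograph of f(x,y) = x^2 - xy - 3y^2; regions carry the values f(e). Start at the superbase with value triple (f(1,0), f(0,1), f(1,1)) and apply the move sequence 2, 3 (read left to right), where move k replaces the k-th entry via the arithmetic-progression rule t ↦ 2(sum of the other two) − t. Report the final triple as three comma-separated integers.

start (1,-3,-3) = (f(1,0),f(0,1),f(1,1))
replace slot 2: 2·(1+(-3)) − (-3) = -1 → (1,-1,-3)
replace slot 3: 2·(1+(-1)) − (-3) = 3 → (1,-1,3)

1,-1,3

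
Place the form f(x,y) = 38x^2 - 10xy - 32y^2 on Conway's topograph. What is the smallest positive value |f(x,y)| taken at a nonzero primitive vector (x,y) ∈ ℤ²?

descent: ρ → (-32,10,38)  [lands on river]
river: ρ → (38,66,-4)
river: ρ → (-4,70,4)
river: ρ → (4,66,-38)
river: ρ → (-38,10,32)
river: ρ → (32,54,-16)
river: ρ → (-16,42,50)
river: ρ → (50,58,-8)
river: ρ → (-8,70,2)
river: ρ → (2,70,-8)
river: ρ → (-8,58,50)
river: ρ → (50,42,-16)
river: ρ → (-16,54,32)
river: ρ → (32,10,-38)
river: ρ → (-38,66,4)
river: ρ → (4,70,-4)
river: ρ → (-4,66,38)
river: ρ → (38,10,-32)
river: ρ → (-32,54,16)
river: ρ → (16,42,-50)
river: ρ → (-50,58,8)
river: ρ → (8,70,-2)
river: ρ → (-2,70,8)
river: ρ → (8,58,-50)
river: ρ → (-50,42,16)
river: ρ → (16,54,-32)
closes: descent 1, river 26
min |a| on river = 2

2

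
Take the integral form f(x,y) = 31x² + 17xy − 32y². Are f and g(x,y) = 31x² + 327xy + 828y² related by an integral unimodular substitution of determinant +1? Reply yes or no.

D₁ = 4257, D₂ = 4257
river cycle of f (length 8): (-32, 47, 16), (16, 49, -29), (-29, 9, 36), (36, 63, -2), (-2, 65, 4), (4, 63, -18), (-18, 45, 31), (31, 17, -32)
river cycle of g (length 8): (31, 17, -32), (-32, 47, 16), (16, 49, -29), (-29, 9, 36), (36, 63, -2), (-2, 65, 4), (4, 63, -18), (-18, 45, 31)
cycles coincide ⇒ equivalent

yes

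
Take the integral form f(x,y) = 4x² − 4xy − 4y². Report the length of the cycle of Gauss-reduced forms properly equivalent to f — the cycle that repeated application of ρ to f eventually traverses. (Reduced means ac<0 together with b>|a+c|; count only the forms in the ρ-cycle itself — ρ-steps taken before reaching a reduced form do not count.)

D = 80, ⌊√D⌋ = 8
descent: ρ → (-4,4,4)  [lands on river]
river: ρ → (4,4,-4)
ρ-cycle length = 2 (tail of 1 descent step not counted)

2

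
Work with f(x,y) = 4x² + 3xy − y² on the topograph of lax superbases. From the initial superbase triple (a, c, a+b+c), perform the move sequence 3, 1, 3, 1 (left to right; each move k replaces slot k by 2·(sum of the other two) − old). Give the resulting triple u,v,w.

start (4,-1,6) = (f(1,0),f(0,1),f(1,1))
replace slot 3: 2·(4+(-1)) − 6 = 0 → (4,-1,0)
replace slot 1: 2·((-1)+0) − 4 = -6 → (-6,-1,0)
replace slot 3: 2·((-6)+(-1)) − 0 = -14 → (-6,-1,-14)
replace slot 1: 2·((-1)+(-14)) − (-6) = -24 → (-24,-1,-14)

-24,-1,-14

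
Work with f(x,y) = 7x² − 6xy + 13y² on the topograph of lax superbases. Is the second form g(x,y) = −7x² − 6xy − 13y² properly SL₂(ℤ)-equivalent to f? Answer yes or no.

D₁ = -328, D₂ = -328
f: reduced (well bottom): (7,-6,13) with a≤c, −a<b≤a
g is negative-definite; reduce −g:
−g: reduced (well bottom): (7,6,13) with a≤c, −a<b≤a
flip sign back: reduced form of g is (-7,-6,-13)
reduced forms (7, -6, 13) vs (-7, -6, -13) ⇒ inequivalent

no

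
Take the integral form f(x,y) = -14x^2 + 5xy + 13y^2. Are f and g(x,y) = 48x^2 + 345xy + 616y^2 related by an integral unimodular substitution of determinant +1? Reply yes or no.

D₁ = 753, D₂ = 753
river cycle of f (length 24): (13, 21, -6), (-6, 27, 1), (1, 27, -6), (-6, 21, 13), (13, 5, -14), (-14, 23, 4), (4, 25, -8), (-8, 23, 7), (7, 19, -14), (-14, 9, 12), … (14 more)
river cycle of g (length 24): (4, 23, -14), (-14, 5, 13), (13, 21, -6), (-6, 27, 1), (1, 27, -6), (-6, 21, 13), (13, 5, -14), (-14, 23, 4), (4, 25, -8), (-8, 23, 7), … (14 more)
cycles coincide ⇒ equivalent

yes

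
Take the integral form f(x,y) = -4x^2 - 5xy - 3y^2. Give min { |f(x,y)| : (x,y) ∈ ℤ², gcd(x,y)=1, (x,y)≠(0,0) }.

translate: b→-3 (≡5 mod 8), so (4,5,3)→(4,-3,2)
flip: (4,-3,2)→(2,3,4)
translate: b→-1 (≡3 mod 4), so (2,3,4)→(2,-1,3)
reduced (well bottom): (2,-1,3) with a≤c, −a<b≤a
well minimum |f| = |-2| = 2 (negative-definite)

2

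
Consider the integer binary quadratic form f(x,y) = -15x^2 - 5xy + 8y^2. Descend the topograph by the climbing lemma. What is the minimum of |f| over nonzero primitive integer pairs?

descent: ρ → (8,21,-2)  [lands on river]
river: ρ → (-2,19,18)
river: ρ → (18,17,-3)
river: ρ → (-3,19,12)
river: ρ → (12,5,-10)
river: ρ → (-10,15,7)
river: ρ → (7,13,-12)
river: ρ → (-12,11,8)
closes: descent 1, river 8
min |a| on river = 2

2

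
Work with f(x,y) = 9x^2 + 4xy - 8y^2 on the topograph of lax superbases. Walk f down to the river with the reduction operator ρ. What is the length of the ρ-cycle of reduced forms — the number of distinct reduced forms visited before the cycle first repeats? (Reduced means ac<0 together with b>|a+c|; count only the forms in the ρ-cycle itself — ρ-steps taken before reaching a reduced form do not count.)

D = 304, ⌊√D⌋ = 17
river: ρ → (-8,12,5)
river: ρ → (5,8,-12)
river: ρ → (-12,16,1)
river: ρ → (1,16,-12)
river: ρ → (-12,8,5)
river: ρ → (5,12,-8)
river: ρ → (-8,4,9)
river: ρ → (9,14,-3)
river: ρ → (-3,16,4)
river: ρ → (4,16,-3)
river: ρ → (-3,14,9)
river: ρ → (9,4,-8)
ρ-cycle length = 12 (tail of 0 descent steps not counted)

12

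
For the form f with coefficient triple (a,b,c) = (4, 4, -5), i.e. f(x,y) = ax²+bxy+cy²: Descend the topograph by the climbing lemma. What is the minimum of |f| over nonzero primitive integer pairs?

river: ρ → (-5,6,3)
river: ρ → (3,6,-5)
river: ρ → (-5,4,4)
river: ρ → (4,4,-5)
closes: descent 0, river 4
min |a| on river = 3

3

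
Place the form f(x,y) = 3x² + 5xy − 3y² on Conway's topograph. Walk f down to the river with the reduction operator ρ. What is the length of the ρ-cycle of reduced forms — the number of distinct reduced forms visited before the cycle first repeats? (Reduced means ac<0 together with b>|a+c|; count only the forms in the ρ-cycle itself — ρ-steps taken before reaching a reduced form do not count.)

D = 61, ⌊√D⌋ = 7
river: ρ → (-3,7,1)
river: ρ → (1,7,-3)
river: ρ → (-3,5,3)
river: ρ → (3,7,-1)
river: ρ → (-1,7,3)
river: ρ → (3,5,-3)
ρ-cycle length = 6 (tail of 0 descent steps not counted)

6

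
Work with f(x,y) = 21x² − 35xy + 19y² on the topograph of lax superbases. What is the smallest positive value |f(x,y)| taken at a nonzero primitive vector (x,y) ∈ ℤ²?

translate: b→7 (≡-35 mod 42), so (21,-35,19)→(21,7,5)
flip: (21,7,5)→(5,-7,21)
translate: b→3 (≡-7 mod 10), so (5,-7,21)→(5,3,19)
reduced (well bottom): (5,3,19) with a≤c, −a<b≤a
well minimum = a = 5

5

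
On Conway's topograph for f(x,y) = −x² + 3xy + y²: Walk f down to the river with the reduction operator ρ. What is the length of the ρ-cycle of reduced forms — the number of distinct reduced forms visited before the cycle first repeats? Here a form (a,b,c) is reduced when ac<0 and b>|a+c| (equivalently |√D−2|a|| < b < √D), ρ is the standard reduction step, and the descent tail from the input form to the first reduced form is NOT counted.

D = 13, ⌊√D⌋ = 3
river: ρ → (1,3,-1)
river: ρ → (-1,3,1)
ρ-cycle length = 2 (tail of 0 descent steps not counted)

2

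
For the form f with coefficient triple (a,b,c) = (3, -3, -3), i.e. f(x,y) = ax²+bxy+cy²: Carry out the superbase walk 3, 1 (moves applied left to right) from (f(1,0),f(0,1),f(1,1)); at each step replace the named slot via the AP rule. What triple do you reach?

start (3,-3,-3) = (f(1,0),f(0,1),f(1,1))
replace slot 3: 2·(3+(-3)) − (-3) = 3 → (3,-3,3)
replace slot 1: 2·((-3)+3) − 3 = -3 → (-3,-3,3)

-3,-3,3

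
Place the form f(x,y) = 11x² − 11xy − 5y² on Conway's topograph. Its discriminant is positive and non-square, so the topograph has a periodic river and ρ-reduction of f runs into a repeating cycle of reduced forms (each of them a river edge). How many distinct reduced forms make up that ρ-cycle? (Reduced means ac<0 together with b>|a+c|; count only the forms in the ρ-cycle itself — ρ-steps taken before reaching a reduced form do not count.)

D = 341, ⌊√D⌋ = 18
descent: ρ → (-5,11,11)  [lands on river]
river: ρ → (11,11,-5)
river: ρ → (-5,9,13)
river: ρ → (13,17,-1)
river: ρ → (-1,17,13)
river: ρ → (13,9,-5)
ρ-cycle length = 6 (tail of 1 descent step not counted)

6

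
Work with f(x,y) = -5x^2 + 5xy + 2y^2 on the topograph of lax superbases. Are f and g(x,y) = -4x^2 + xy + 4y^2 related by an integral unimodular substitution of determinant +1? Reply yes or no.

D₁ = 65, D₂ = 65
river cycle of f (length 6): (2, 7, -2), (-2, 5, 5), (5, 5, -2), (-2, 7, 2), (2, 5, -5), (-5, 5, 2)
river cycle of g (length 6): (4, 7, -1), (-1, 7, 4), (4, 1, -4), (-4, 7, 1), (1, 7, -4), (-4, 1, 4)
cycles differ ⇒ inequivalent

no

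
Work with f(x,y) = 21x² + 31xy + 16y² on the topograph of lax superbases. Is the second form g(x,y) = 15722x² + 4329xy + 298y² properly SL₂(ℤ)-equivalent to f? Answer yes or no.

D₁ = -383, D₂ = -383
f: translate: b→-11 (≡31 mod 42), so (21,31,16)→(21,-11,6)
f: flip: (21,-11,6)→(6,11,21)
f: translate: b→-1 (≡11 mod 12), so (6,11,21)→(6,-1,16)
f: reduced (well bottom): (6,-1,16) with a≤c, −a<b≤a
g: flip: (15722,4329,298)→(298,-4329,15722)
g: translate: b→-157 (≡-4329 mod 596), so (298,-4329,15722)→(298,-157,21)
g: flip: (298,-157,21)→(21,157,298)
g: translate: b→-11 (≡157 mod 42), so (21,157,298)→(21,-11,6)
g: flip: (21,-11,6)→(6,11,21)
g: translate: b→-1 (≡11 mod 12), so (6,11,21)→(6,-1,16)
g: reduced (well bottom): (6,-1,16) with a≤c, −a<b≤a
reduced forms (6, -1, 16) vs (6, -1, 16) ⇒ equivalent

yes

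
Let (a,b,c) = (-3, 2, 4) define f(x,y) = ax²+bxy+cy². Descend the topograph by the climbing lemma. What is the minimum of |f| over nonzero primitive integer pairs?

river: ρ → (4,6,-1)
river: ρ → (-1,6,4)
river: ρ → (4,2,-3)
river: ρ → (-3,4,3)
river: ρ → (3,2,-4)
river: ρ → (-4,6,1)
river: ρ → (1,6,-4)
river: ρ → (-4,2,3)
river: ρ → (3,4,-3)
river: ρ → (-3,2,4)
closes: descent 0, river 10
min |a| on river = 1

1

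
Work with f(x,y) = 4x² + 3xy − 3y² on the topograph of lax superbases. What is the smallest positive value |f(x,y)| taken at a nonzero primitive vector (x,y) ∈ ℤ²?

river: ρ → (-3,3,4)
river: ρ → (4,5,-2)
river: ρ → (-2,7,1)
river: ρ → (1,7,-2)
river: ρ → (-2,5,4)
river: ρ → (4,3,-3)
closes: descent 0, river 6
min |a| on river = 1

1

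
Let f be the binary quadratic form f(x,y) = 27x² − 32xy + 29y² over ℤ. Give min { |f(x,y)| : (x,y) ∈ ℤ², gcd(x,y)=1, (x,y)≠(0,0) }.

translate: b→22 (≡-32 mod 54), so (27,-32,29)→(27,22,24)
flip: (27,22,24)→(24,-22,27)
reduced (well bottom): (24,-22,27) with a≤c, −a<b≤a
well minimum = a = 24

24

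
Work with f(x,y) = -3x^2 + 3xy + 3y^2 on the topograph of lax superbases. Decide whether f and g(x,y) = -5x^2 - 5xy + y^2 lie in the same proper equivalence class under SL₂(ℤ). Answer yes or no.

D₁ = 45, D₂ = 45
river cycle of f (length 2): (3, 3, -3), (-3, 3, 3)
river cycle of g (length 2): (1, 5, -5), (-5, 5, 1)
cycles differ ⇒ inequivalent

no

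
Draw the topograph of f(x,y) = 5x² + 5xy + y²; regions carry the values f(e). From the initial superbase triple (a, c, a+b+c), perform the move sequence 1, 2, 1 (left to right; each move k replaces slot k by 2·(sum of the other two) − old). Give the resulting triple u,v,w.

start (5,1,11) = (f(1,0),f(0,1),f(1,1))
replace slot 1: 2·(1+11) − 5 = 19 → (19,1,11)
replace slot 2: 2·(19+11) − 1 = 59 → (19,59,11)
replace slot 1: 2·(59+11) − 19 = 121 → (121,59,11)

121,59,11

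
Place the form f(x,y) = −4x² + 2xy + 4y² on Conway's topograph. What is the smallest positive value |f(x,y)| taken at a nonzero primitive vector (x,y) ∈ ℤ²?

river: ρ → (4,6,-2)
river: ρ → (-2,6,4)
river: ρ → (4,2,-4)
river: ρ → (-4,6,2)
river: ρ → (2,6,-4)
river: ρ → (-4,2,4)
closes: descent 0, river 6
min |a| on river = 2

2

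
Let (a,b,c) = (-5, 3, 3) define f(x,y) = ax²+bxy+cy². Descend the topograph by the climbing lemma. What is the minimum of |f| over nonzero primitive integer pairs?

river: ρ → (3,3,-5)
river: ρ → (-5,7,1)
river: ρ → (1,7,-5)
river: ρ → (-5,3,3)
closes: descent 0, river 4
min |a| on river = 1

1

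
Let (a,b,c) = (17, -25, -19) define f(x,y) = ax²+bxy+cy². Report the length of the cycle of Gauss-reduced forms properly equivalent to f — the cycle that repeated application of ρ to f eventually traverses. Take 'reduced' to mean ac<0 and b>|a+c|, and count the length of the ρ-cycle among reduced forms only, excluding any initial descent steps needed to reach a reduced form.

D = 1917, ⌊√D⌋ = 43
descent: ρ → (-19,25,17)  [lands on river]
river: ρ → (17,43,-1)
river: ρ → (-1,43,17)
river: ρ → (17,25,-19)
river: ρ → (-19,13,23)
river: ρ → (23,33,-9)
river: ρ → (-9,39,11)
river: ρ → (11,27,-27)
river: ρ → (-27,27,11)
river: ρ → (11,39,-9)
river: ρ → (-9,33,23)
river: ρ → (23,13,-19)
ρ-cycle length = 12 (tail of 1 descent step not counted)

12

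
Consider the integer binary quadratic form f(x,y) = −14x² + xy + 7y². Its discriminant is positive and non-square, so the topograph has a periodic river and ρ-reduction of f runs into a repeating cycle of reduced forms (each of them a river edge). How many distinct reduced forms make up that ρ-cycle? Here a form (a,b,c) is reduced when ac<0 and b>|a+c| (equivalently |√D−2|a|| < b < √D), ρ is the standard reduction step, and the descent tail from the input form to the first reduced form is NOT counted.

D = 393, ⌊√D⌋ = 19
descent: ρ → (7,13,-8)  [lands on river]
river: ρ → (-8,19,1)
river: ρ → (1,19,-8)
river: ρ → (-8,13,7)
river: ρ → (7,15,-6)
river: ρ → (-6,9,13)
river: ρ → (13,17,-2)
river: ρ → (-2,19,4)
river: ρ → (4,13,-14)
river: ρ → (-14,15,3)
river: ρ → (3,15,-14)
river: ρ → (-14,13,4)
river: ρ → (4,19,-2)
river: ρ → (-2,17,13)
river: ρ → (13,9,-6)
river: ρ → (-6,15,7)
ρ-cycle length = 16 (tail of 1 descent step not counted)

16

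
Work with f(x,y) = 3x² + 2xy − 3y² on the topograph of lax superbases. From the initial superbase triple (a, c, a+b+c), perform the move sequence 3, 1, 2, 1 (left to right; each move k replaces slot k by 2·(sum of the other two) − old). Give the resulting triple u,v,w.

start (3,-3,2) = (f(1,0),f(0,1),f(1,1))
replace slot 3: 2·(3+(-3)) − 2 = -2 → (3,-3,-2)
replace slot 1: 2·((-3)+(-2)) − 3 = -13 → (-13,-3,-2)
replace slot 2: 2·((-13)+(-2)) − (-3) = -27 → (-13,-27,-2)
replace slot 1: 2·((-27)+(-2)) − (-13) = -45 → (-45,-27,-2)

-45,-27,-2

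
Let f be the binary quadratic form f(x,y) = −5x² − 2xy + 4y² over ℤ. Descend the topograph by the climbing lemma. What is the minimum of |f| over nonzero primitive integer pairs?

descent: ρ → (4,2,-5)  [lands on river]
river: ρ → (-5,8,1)
river: ρ → (1,8,-5)
river: ρ → (-5,2,4)
river: ρ → (4,6,-3)
river: ρ → (-3,6,4)
closes: descent 1, river 6
min |a| on river = 1

1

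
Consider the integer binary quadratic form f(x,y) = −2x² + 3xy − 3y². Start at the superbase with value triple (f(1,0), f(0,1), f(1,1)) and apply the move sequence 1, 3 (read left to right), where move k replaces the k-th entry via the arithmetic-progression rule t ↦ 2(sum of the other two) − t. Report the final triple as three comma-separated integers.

start (-2,-3,-2) = (f(1,0),f(0,1),f(1,1))
replace slot 1: 2·((-3)+(-2)) − (-2) = -8 → (-8,-3,-2)
replace slot 3: 2·((-8)+(-3)) − (-2) = -20 → (-8,-3,-20)

-8,-3,-20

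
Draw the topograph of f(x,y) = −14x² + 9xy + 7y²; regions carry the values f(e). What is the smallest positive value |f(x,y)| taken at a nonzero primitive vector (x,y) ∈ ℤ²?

river: ρ → (7,19,-4)
river: ρ → (-4,21,2)
river: ρ → (2,19,-14)
river: ρ → (-14,9,7)
closes: descent 0, river 4
min |a| on river = 2

2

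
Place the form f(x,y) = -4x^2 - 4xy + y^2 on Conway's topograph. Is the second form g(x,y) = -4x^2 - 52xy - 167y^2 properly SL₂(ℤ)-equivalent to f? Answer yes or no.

D₁ = 32, D₂ = 32
river cycle of f (length 2): (1, 4, -4), (-4, 4, 1)
river cycle of g (length 2): (-4, 4, 1), (1, 4, -4)
cycles coincide ⇒ equivalent

yes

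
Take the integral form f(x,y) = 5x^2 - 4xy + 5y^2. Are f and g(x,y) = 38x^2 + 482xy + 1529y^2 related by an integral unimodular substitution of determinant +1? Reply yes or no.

D₁ = -84, D₂ = -84
f: flip: (5,-4,5)→(5,4,5)
f: reduced (well bottom): (5,4,5) with a≤c, −a<b≤a
g: translate: b→26 (≡482 mod 76), so (38,482,1529)→(38,26,5)
g: flip: (38,26,5)→(5,-26,38)
g: translate: b→4 (≡-26 mod 10), so (5,-26,38)→(5,4,5)
g: reduced (well bottom): (5,4,5) with a≤c, −a<b≤a
reduced forms (5, 4, 5) vs (5, 4, 5) ⇒ equivalent

yes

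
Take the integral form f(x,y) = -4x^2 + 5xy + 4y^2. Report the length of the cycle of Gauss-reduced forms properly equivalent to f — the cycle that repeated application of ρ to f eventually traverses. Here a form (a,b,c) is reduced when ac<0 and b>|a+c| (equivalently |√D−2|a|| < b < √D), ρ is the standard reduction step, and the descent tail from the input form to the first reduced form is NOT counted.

D = 89, ⌊√D⌋ = 9
river: ρ → (4,3,-5)
river: ρ → (-5,7,2)
river: ρ → (2,9,-1)
river: ρ → (-1,9,2)
river: ρ → (2,7,-5)
river: ρ → (-5,3,4)
river: ρ → (4,5,-4)
river: ρ → (-4,3,5)
river: ρ → (5,7,-2)
river: ρ → (-2,9,1)
river: ρ → (1,9,-2)
river: ρ → (-2,7,5)
river: ρ → (5,3,-4)
river: ρ → (-4,5,4)
ρ-cycle length = 14 (tail of 0 descent steps not counted)

14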